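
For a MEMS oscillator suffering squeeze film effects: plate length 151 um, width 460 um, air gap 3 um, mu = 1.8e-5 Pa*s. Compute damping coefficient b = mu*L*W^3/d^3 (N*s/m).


Step 1: Convert to SI.
L = 151e-6 m, W = 460e-6 m, d = 3e-6 m
Step 2: W^3 = (460e-6)^3 = 9.73e-11 m^3
Step 3: d^3 = (3e-6)^3 = 2.70e-17 m^3
Step 4: b = 1.8e-5 * 151e-6 * 9.73e-11 / 2.70e-17
b = 9.80e-03 N*s/m


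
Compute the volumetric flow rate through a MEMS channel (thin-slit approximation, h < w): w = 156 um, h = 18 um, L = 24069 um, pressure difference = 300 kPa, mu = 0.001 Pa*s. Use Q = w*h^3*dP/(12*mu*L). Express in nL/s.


Step 1: Convert all dimensions to SI (meters).
w = 156e-6 m, h = 18e-6 m, L = 24069e-6 m, dP = 300e3 Pa
Step 2: Q = w * h^3 * dP / (12 * mu * L)
Q = 156e-6 * (18e-6)^3 * 300e3 / (12 * 0.001 * 24069e-6) = 9.4498317e-10 m^3/s
Step 3: Convert Q from m^3/s to nL/s (1 m^3 = 1e12 nL, so multiply by 1e12).
Q = 944.983 nL/s


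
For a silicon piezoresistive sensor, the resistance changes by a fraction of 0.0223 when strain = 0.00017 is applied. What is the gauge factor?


Step 1: Identify values.
dR/R = 0.0223, strain = 0.00017
Step 2: GF = (dR/R) / strain = 0.0223 / 0.00017
GF = 131.2


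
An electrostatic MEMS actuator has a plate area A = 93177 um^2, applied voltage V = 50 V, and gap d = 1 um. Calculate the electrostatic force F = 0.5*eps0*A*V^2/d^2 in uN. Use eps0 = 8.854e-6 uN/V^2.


Step 1: Identify parameters.
eps0 = 8.854e-6 uN/V^2, A = 93177 um^2, V = 50 V, d = 1 um
Step 2: Compute V^2 = 50^2 = 2500
Step 3: Compute d^2 = 1^2 = 1
Step 4: F = 0.5 * 8.854e-6 * 93177 * 2500 / 1
F = 1031.236 uN


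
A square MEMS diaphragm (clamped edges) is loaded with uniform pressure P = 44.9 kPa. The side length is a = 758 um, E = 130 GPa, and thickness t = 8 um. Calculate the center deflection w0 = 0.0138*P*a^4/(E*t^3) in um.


Step 1: Convert pressure to compatible units (E is in GPa, so P in GPa).
P = 44.9 kPa = 44.9e-6 GPa
Step 2: Compute numerator: 0.0138 * P * a^4.
a^4 = 758^4 = 330123790096
numerator = 0.0138 * 44.9e-6 * 330123790096 = 2.045513e+05
Step 3: Compute denominator: E * t^3 = 130 * 8^3 = 66560
Step 4: w0 = numerator / denominator = 2.045513e+05 / 66560 = 3.0732 um


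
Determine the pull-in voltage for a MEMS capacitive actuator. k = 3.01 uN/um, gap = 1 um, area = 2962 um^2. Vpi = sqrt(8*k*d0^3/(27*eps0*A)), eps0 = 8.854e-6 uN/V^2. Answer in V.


Step 1: Compute numerator: 8 * k * d0^3 = 8 * 3.01 * 1^3 = 24.08
Step 2: Compute denominator: 27 * eps0 * A = 27 * 8.854e-6 * 2962 = 0.70809
Step 3: Vpi = sqrt(24.08 / 0.70809)
Vpi = 5.83 V


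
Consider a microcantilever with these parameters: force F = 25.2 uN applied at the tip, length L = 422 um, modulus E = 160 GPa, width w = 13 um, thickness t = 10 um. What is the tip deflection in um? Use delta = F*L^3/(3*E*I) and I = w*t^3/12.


Step 1: Calculate the second moment of area.
I = w * t^3 / 12 = 13 * 10^3 / 12 = 1083.3333 um^4
Step 2: Convert E to consistent units (1 GPa = 1000 uN/um^2).
E = 160 GPa = 160000 uN/um^2
Step 3: Calculate tip deflection.
delta = F * L^3 / (3 * E * I)
delta = 25.2 * 422^3 / (3 * 160000 * 1083.3333)
delta = 3.642 um


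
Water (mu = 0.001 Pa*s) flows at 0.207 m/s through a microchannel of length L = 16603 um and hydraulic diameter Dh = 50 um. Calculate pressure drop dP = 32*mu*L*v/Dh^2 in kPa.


Step 1: Convert to SI: L = 16603e-6 m, Dh = 50e-6 m
Step 2: dP = 32 * 0.001 * 16603e-6 * 0.207 / (50e-6)^2
Step 3: dP = 43991.31 Pa
Step 4: Convert to kPa: dP = 43.99 kPa


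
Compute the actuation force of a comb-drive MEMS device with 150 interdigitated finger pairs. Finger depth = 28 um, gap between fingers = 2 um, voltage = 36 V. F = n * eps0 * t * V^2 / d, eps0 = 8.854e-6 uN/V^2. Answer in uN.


Step 1: Parameters: n=150, eps0=8.854e-6 uN/V^2, t=28 um, V=36 V, d=2 um
Step 2: V^2 = 1296
Step 3: F = 150 * 8.854e-6 * 28 * 1296 / 2
F = 24.097 uN


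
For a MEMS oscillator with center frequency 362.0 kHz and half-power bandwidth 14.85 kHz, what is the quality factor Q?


Step 1: Q = f0 / bandwidth
Step 2: Q = 362.0 / 14.85
Q = 24.4


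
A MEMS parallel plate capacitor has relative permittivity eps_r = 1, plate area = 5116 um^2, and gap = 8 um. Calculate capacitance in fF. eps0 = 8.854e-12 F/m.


Step 1: Convert area to m^2: A = 5116e-12 m^2
Step 2: Convert gap to m: d = 8e-6 m
Step 3: C = eps0 * eps_r * A / d
C = 8.854e-12 * 1 * 5116e-12 / 8e-6
Step 4: Convert to fF (multiply by 1e15).
C = 5.66 fF


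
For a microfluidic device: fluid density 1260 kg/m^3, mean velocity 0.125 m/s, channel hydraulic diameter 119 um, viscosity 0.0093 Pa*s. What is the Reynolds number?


Step 1: Convert Dh to meters: Dh = 119e-6 m
Step 2: Re = rho * v * Dh / mu
Re = 1260 * 0.125 * 119e-6 / 0.0093
Re = 2.015


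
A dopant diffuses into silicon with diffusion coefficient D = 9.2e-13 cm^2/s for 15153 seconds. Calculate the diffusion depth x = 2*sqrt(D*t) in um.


Step 1: Compute D*t = 9.2e-13 * 15153 = 1.394076e-08 cm^2
Step 2: sqrt(D*t) = 1.18071e-04 cm
Step 3: x = 2 * 1.18071e-04 cm = 2.36142e-04 cm
Step 4: Convert to um (1 cm = 1e4 um): x = 2.361 um


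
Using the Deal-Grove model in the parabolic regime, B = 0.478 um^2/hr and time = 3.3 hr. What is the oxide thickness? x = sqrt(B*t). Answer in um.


Step 1: Compute B*t = 0.478 * 3.3 = 1.5774
Step 2: x = sqrt(1.5774)
x = 1.256 um


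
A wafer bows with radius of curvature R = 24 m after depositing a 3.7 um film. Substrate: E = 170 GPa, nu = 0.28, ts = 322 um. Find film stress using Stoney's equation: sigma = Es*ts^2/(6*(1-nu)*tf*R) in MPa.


Step 1: Compute numerator: Es * ts^2 = 170 * 322^2 = 17626280 (GPa*um^2)
Step 2: Compute denominator (R in um): 6*(1-nu)*tf*R = 6*0.72*3.7*24e6 = 383616000.0 (um^2)
Step 3: sigma (GPa) = 17626280 / 383616000.0 = 4.5948e-02 GPa
Step 4: Convert to MPa (x1000): sigma = 45.9 MPa


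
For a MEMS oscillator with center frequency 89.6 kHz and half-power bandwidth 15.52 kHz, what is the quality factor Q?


Step 1: Q = f0 / bandwidth
Step 2: Q = 89.6 / 15.52
Q = 5.8


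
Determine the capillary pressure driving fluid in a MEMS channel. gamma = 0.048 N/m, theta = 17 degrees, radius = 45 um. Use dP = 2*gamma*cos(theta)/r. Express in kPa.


Step 1: cos(17 deg) = 0.9563
Step 2: Convert r to m: r = 45e-6 m
Step 3: dP = 2 * 0.048 * 0.9563 / 45e-6 = 2040.1 Pa
Step 4: Convert Pa to kPa (divide by 1000).
dP = 2.04 kPa


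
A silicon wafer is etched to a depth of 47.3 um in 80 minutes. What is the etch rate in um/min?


Step 1: Etch rate = depth / time
Step 2: rate = 47.3 / 80
rate = 0.591 um/min


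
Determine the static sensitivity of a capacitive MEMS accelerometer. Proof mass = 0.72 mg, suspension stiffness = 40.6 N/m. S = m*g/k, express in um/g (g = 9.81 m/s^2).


Step 1: Convert mass: m = 0.72 mg = 7.20e-07 kg
Step 2: S = m * g / k = 7.20e-07 * 9.81 / 40.6
Step 3: S = 1.74e-07 m/g
Step 4: Convert to um/g: S = 0.174 um/g


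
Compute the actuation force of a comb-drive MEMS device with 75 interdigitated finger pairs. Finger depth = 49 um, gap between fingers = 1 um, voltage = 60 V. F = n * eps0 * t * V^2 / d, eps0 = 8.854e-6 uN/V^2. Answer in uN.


Step 1: Parameters: n=75, eps0=8.854e-6 uN/V^2, t=49 um, V=60 V, d=1 um
Step 2: V^2 = 3600
Step 3: F = 75 * 8.854e-6 * 49 * 3600 / 1
F = 117.138 uN


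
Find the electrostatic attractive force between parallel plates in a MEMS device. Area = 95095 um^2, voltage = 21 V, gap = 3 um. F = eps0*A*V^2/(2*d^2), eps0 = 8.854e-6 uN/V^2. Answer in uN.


Step 1: Identify parameters.
eps0 = 8.854e-6 uN/V^2, A = 95095 um^2, V = 21 V, d = 3 um
Step 2: Compute V^2 = 21^2 = 441
Step 3: Compute d^2 = 3^2 = 9
Step 4: F = 0.5 * 8.854e-6 * 95095 * 441 / 9
F = 20.628 uN


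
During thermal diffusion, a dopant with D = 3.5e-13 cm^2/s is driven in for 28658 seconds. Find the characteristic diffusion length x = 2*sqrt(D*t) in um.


Step 1: Compute D*t = 3.5e-13 * 28658 = 1.00303e-08 cm^2
Step 2: sqrt(D*t) = 1.00151e-04 cm
Step 3: x = 2 * 1.00151e-04 cm = 2.00302e-04 cm
Step 4: Convert to um (1 cm = 1e4 um): x = 2.003 um


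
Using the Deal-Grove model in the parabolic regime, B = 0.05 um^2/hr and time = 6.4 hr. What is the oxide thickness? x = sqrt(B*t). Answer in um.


Step 1: Compute B*t = 0.05 * 6.4 = 0.32
Step 2: x = sqrt(0.32)
x = 0.566 um


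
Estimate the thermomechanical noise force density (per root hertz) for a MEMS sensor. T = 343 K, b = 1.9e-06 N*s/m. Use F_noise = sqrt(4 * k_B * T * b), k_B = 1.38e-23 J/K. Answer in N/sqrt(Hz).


Step 1: Compute 4 * k_B * T * b
= 4 * 1.38e-23 * 343 * 1.9e-06
= 3.5974e-26 N^2/Hz
Step 2: F_noise = sqrt(3.5974e-26)
F_noise = 1.90e-13 N/sqrt(Hz)


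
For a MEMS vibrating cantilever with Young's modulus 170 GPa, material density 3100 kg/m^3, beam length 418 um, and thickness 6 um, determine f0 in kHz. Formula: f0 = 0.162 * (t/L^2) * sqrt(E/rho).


Step 1: Convert units to SI.
t_SI = 6e-6 m, L_SI = 418e-6 m
Step 2: Calculate sqrt(E/rho).
sqrt(170e9 / 3100) = 7405.32 m/s
Step 3: Compute f0.
f0 = 0.162 * 6e-6 / (418e-6)^2 * 7405.32 = 41196.2 Hz = 41.2 kHz


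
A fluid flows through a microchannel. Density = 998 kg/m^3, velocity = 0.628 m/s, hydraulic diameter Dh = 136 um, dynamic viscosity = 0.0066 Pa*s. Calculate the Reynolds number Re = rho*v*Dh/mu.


Step 1: Convert Dh to meters: Dh = 136e-6 m
Step 2: Re = rho * v * Dh / mu
Re = 998 * 0.628 * 136e-6 / 0.0066
Re = 12.915


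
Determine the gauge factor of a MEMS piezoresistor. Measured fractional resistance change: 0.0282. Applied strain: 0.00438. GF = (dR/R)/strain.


Step 1: Identify values.
dR/R = 0.0282, strain = 0.00438
Step 2: GF = (dR/R) / strain = 0.0282 / 0.00438
GF = 6.4


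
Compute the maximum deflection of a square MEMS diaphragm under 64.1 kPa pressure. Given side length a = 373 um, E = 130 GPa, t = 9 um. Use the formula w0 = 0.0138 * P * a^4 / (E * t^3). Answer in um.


Step 1: Convert pressure to compatible units (E is in GPa, so P in GPa).
P = 64.1 kPa = 64.1e-6 GPa
Step 2: Compute numerator: 0.0138 * P * a^4.
a^4 = 373^4 = 19356878641
numerator = 0.0138 * 64.1e-6 * 19356878641 = 1.71227e+04
Step 3: Compute denominator: E * t^3 = 130 * 9^3 = 94770
Step 4: w0 = numerator / denominator = 1.71227e+04 / 94770 = 0.1807 um


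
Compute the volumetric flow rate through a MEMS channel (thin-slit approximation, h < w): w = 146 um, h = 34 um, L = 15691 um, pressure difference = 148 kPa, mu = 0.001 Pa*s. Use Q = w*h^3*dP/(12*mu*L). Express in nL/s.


Step 1: Convert all dimensions to SI (meters).
w = 146e-6 m, h = 34e-6 m, L = 15691e-6 m, dP = 148e3 Pa
Step 2: Q = w * h^3 * dP / (12 * mu * L)
Q = 146e-6 * (34e-6)^3 * 148e3 / (12 * 0.001 * 15691e-6) = 4.51044565e-09 m^3/s
Step 3: Convert Q from m^3/s to nL/s (1 m^3 = 1e12 nL, so multiply by 1e12).
Q = 4510.446 nL/s


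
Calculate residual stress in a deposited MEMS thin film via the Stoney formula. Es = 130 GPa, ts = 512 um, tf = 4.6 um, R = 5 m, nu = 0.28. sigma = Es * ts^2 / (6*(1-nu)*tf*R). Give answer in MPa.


Step 1: Compute numerator: Es * ts^2 = 130 * 512^2 = 34078720 (GPa*um^2)
Step 2: Compute denominator (R in um): 6*(1-nu)*tf*R = 6*0.72*4.6*5e6 = 99360000.0 (um^2)
Step 3: sigma (GPa) = 34078720 / 99360000.0 = 3.42982e-01 GPa
Step 4: Convert to MPa (x1000): sigma = 343.0 MPa


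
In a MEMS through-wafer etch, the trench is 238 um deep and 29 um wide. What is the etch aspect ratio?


Step 1: AR = depth / width
Step 2: AR = 238 / 29
AR = 8.2


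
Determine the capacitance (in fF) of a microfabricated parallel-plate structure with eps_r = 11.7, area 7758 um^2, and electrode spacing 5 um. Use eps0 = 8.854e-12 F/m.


Step 1: Convert area to m^2: A = 7758e-12 m^2
Step 2: Convert gap to m: d = 5e-6 m
Step 3: C = eps0 * eps_r * A / d
C = 8.854e-12 * 11.7 * 7758e-12 / 5e-6
Step 4: Convert to fF (multiply by 1e15).
C = 160.73 fF


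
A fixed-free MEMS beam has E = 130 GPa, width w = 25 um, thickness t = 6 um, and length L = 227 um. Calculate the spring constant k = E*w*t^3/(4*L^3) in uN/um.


Step 1: Convert E to consistent units (1 GPa = 1000 uN/um^2).
E = 130 GPa = 130000 uN/um^2
Step 2: Compute t^3 = 6^3 = 216
Step 3: Compute L^3 = 227^3 = 11697083
Step 4: k = 130000 * 25 * 216 / (4 * 11697083)
k = 15.0037 uN/um


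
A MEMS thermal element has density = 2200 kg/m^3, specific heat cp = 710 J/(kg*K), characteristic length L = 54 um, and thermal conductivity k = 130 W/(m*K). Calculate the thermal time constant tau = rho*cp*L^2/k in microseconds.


Step 1: Convert L to m: L = 54e-6 m
Step 2: L^2 = (54e-6)^2 = 2.916e-09 m^2
Step 3: tau = 2200 * 710 * 2.916e-09 / 130 = 3.503686e-05 s
Step 4: Convert to microseconds (multiply by 1e6).
tau = 35.037 us


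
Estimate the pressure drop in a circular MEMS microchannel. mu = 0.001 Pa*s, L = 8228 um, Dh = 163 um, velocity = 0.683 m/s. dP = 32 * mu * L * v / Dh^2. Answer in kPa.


Step 1: Convert to SI: L = 8228e-6 m, Dh = 163e-6 m
Step 2: dP = 32 * 0.001 * 8228e-6 * 0.683 / (163e-6)^2
Step 3: dP = 6768.46 Pa
Step 4: Convert to kPa: dP = 6.77 kPa


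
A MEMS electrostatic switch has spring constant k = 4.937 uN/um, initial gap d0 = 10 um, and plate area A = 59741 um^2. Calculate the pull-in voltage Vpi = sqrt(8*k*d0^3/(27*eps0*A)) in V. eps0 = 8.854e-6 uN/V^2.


Step 1: Compute numerator: 8 * k * d0^3 = 8 * 4.937 * 10^3 = 39496.0
Step 2: Compute denominator: 27 * eps0 * A = 27 * 8.854e-6 * 59741 = 14.281564
Step 3: Vpi = sqrt(39496.0 / 14.281564)
Vpi = 52.59 V


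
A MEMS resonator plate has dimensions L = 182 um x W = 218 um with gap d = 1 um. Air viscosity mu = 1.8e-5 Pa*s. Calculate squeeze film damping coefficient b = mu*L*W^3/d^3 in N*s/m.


Step 1: Convert to SI.
L = 182e-6 m, W = 218e-6 m, d = 1e-6 m
Step 2: W^3 = (218e-6)^3 = 1.04e-11 m^3
Step 3: d^3 = (1e-6)^3 = 1.00e-18 m^3
Step 4: b = 1.8e-5 * 182e-6 * 1.04e-11 / 1.00e-18
b = 3.39e-02 N*s/m


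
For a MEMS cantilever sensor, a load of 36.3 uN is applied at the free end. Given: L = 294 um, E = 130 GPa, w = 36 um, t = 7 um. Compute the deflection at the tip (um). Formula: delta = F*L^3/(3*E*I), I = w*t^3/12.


Step 1: Calculate the second moment of area.
I = w * t^3 / 12 = 36 * 7^3 / 12 = 1029.0 um^4
Step 2: Convert E to consistent units (1 GPa = 1000 uN/um^2).
E = 130 GPa = 130000 uN/um^2
Step 3: Calculate tip deflection.
delta = F * L^3 / (3 * E * I)
delta = 36.3 * 294^3 / (3 * 130000 * 1029.0)
delta = 2.2986 um


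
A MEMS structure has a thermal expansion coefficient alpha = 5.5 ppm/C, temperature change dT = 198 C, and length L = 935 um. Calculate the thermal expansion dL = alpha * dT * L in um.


Step 1: Convert CTE: alpha = 5.5 ppm/C = 5.5e-6 /C
Step 2: dL = 5.5e-6 * 198 * 935
dL = 1.0182 um


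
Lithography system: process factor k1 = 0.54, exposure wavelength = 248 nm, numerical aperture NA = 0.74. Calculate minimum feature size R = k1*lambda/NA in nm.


Step 1: Identify values: k1 = 0.54, lambda = 248 nm, NA = 0.74
Step 2: R = k1 * lambda / NA
R = 0.54 * 248 / 0.74
R = 181.0 nm


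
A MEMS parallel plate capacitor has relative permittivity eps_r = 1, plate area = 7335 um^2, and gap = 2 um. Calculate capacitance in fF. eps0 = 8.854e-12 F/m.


Step 1: Convert area to m^2: A = 7335e-12 m^2
Step 2: Convert gap to m: d = 2e-6 m
Step 3: C = eps0 * eps_r * A / d
C = 8.854e-12 * 1 * 7335e-12 / 2e-6
Step 4: Convert to fF (multiply by 1e15).
C = 32.47 fF


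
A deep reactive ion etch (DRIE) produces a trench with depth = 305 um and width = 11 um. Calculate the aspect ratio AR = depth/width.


Step 1: AR = depth / width
Step 2: AR = 305 / 11
AR = 27.7


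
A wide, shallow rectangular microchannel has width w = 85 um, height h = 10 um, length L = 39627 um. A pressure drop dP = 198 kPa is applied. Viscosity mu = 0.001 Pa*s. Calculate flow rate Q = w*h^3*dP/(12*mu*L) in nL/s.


Step 1: Convert all dimensions to SI (meters).
w = 85e-6 m, h = 10e-6 m, L = 39627e-6 m, dP = 198e3 Pa
Step 2: Q = w * h^3 * dP / (12 * mu * L)
Q = 85e-6 * (10e-6)^3 * 198e3 / (12 * 0.001 * 39627e-6) = 3.539254e-11 m^3/s
Step 3: Convert Q from m^3/s to nL/s (1 m^3 = 1e12 nL, so multiply by 1e12).
Q = 35.393 nL/s


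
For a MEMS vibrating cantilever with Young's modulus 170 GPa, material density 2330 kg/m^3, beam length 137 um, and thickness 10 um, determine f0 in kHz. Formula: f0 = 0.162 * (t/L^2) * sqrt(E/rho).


Step 1: Convert units to SI.
t_SI = 10e-6 m, L_SI = 137e-6 m
Step 2: Calculate sqrt(E/rho).
sqrt(170e9 / 2330) = 8541.74 m/s
Step 3: Compute f0.
f0 = 0.162 * 10e-6 / (137e-6)^2 * 8541.74 = 737259.2 Hz = 737.26 kHz


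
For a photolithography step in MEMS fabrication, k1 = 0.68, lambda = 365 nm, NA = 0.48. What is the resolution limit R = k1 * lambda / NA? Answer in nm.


Step 1: Identify values: k1 = 0.68, lambda = 365 nm, NA = 0.48
Step 2: R = k1 * lambda / NA
R = 0.68 * 365 / 0.48
R = 517.1 nm


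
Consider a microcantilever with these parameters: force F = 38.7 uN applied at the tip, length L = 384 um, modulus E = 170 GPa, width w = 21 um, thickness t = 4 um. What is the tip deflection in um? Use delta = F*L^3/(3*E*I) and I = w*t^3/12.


Step 1: Calculate the second moment of area.
I = w * t^3 / 12 = 21 * 4^3 / 12 = 112.0 um^4
Step 2: Convert E to consistent units (1 GPa = 1000 uN/um^2).
E = 170 GPa = 170000 uN/um^2
Step 3: Calculate tip deflection.
delta = F * L^3 / (3 * E * I)
delta = 38.7 * 384^3 / (3 * 170000 * 112.0)
delta = 38.3633 um


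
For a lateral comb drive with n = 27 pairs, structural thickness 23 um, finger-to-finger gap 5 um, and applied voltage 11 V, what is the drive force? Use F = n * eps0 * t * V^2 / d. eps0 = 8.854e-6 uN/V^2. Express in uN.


Step 1: Parameters: n=27, eps0=8.854e-6 uN/V^2, t=23 um, V=11 V, d=5 um
Step 2: V^2 = 121
Step 3: F = 27 * 8.854e-6 * 23 * 121 / 5
F = 0.133 uN


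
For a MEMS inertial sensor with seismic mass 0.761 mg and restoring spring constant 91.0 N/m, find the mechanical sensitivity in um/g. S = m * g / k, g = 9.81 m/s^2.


Step 1: Convert mass: m = 0.761 mg = 7.61e-07 kg
Step 2: S = m * g / k = 7.61e-07 * 9.81 / 91.0
Step 3: S = 8.20e-08 m/g
Step 4: Convert to um/g: S = 0.082 um/g


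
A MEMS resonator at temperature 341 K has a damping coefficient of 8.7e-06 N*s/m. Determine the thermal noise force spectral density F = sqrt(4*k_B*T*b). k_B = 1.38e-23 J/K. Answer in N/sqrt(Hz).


Step 1: Compute 4 * k_B * T * b
= 4 * 1.38e-23 * 341 * 8.7e-06
= 1.6376e-25 N^2/Hz
Step 2: F_noise = sqrt(1.6376e-25)
F_noise = 4.05e-13 N/sqrt(Hz)


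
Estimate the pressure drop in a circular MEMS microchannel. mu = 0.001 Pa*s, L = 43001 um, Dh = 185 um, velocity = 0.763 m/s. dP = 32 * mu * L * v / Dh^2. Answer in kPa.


Step 1: Convert to SI: L = 43001e-6 m, Dh = 185e-6 m
Step 2: dP = 32 * 0.001 * 43001e-6 * 0.763 / (185e-6)^2
Step 3: dP = 30676.77 Pa
Step 4: Convert to kPa: dP = 30.68 kPa


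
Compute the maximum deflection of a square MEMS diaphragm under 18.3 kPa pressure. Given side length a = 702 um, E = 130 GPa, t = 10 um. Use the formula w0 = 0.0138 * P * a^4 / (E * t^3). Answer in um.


Step 1: Convert pressure to compatible units (E is in GPa, so P in GPa).
P = 18.3 kPa = 18.3e-6 GPa
Step 2: Compute numerator: 0.0138 * P * a^4.
a^4 = 702^4 = 242855782416
numerator = 0.0138 * 18.3e-6 * 242855782416 = 6.13308e+04
Step 3: Compute denominator: E * t^3 = 130 * 10^3 = 130000
Step 4: w0 = numerator / denominator = 6.13308e+04 / 130000 = 0.4718 um


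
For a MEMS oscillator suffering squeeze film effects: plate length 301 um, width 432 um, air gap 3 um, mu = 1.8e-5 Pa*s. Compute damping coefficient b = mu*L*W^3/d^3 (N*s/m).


Step 1: Convert to SI.
L = 301e-6 m, W = 432e-6 m, d = 3e-6 m
Step 2: W^3 = (432e-6)^3 = 8.06e-11 m^3
Step 3: d^3 = (3e-6)^3 = 2.70e-17 m^3
Step 4: b = 1.8e-5 * 301e-6 * 8.06e-11 / 2.70e-17
b = 1.62e-02 N*s/m


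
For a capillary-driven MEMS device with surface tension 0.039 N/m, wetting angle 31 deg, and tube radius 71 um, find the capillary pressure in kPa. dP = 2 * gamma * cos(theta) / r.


Step 1: cos(31 deg) = 0.8572
Step 2: Convert r to m: r = 71e-6 m
Step 3: dP = 2 * 0.039 * 0.8572 / 71e-6 = 941.7 Pa
Step 4: Convert Pa to kPa (divide by 1000).
dP = 0.94 kPa


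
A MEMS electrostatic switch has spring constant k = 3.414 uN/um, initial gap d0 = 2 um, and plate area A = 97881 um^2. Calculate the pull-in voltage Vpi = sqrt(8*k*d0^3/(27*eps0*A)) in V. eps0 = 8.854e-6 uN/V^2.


Step 1: Compute numerator: 8 * k * d0^3 = 8 * 3.414 * 2^3 = 218.496
Step 2: Compute denominator: 27 * eps0 * A = 27 * 8.854e-6 * 97881 = 23.399236
Step 3: Vpi = sqrt(218.496 / 23.399236)
Vpi = 3.06 V


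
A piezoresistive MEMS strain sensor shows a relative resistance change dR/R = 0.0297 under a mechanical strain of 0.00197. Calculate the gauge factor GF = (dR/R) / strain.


Step 1: Identify values.
dR/R = 0.0297, strain = 0.00197
Step 2: GF = (dR/R) / strain = 0.0297 / 0.00197
GF = 15.1


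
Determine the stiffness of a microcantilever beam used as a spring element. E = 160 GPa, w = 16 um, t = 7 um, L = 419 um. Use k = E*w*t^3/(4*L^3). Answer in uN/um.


Step 1: Convert E to consistent units (1 GPa = 1000 uN/um^2).
E = 160 GPa = 160000 uN/um^2
Step 2: Compute t^3 = 7^3 = 343
Step 3: Compute L^3 = 419^3 = 73560059
Step 4: k = 160000 * 16 * 343 / (4 * 73560059)
k = 2.9842 uN/um


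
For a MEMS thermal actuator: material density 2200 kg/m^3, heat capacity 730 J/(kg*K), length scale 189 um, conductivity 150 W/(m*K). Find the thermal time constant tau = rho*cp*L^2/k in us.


Step 1: Convert L to m: L = 189e-6 m
Step 2: L^2 = (189e-6)^2 = 3.5721e-08 m^2
Step 3: tau = 2200 * 730 * 3.5721e-08 / 150 = 3.8245284e-04 s
Step 4: Convert to microseconds (multiply by 1e6).
tau = 382.453 us


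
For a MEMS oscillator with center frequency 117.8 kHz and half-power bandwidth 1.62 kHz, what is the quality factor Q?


Step 1: Q = f0 / bandwidth
Step 2: Q = 117.8 / 1.62
Q = 72.7


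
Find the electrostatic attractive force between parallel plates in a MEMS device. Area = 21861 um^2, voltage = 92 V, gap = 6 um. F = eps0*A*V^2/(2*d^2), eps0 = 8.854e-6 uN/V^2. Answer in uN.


Step 1: Identify parameters.
eps0 = 8.854e-6 uN/V^2, A = 21861 um^2, V = 92 V, d = 6 um
Step 2: Compute V^2 = 92^2 = 8464
Step 3: Compute d^2 = 6^2 = 36
Step 4: F = 0.5 * 8.854e-6 * 21861 * 8464 / 36
F = 22.754 uN


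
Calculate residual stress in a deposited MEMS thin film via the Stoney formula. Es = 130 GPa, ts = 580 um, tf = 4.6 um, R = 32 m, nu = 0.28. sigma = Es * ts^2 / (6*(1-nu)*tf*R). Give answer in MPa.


Step 1: Compute numerator: Es * ts^2 = 130 * 580^2 = 43732000 (GPa*um^2)
Step 2: Compute denominator (R in um): 6*(1-nu)*tf*R = 6*0.72*4.6*32e6 = 635904000.0 (um^2)
Step 3: sigma (GPa) = 43732000 / 635904000.0 = 6.8771e-02 GPa
Step 4: Convert to MPa (x1000): sigma = 68.8 MPa


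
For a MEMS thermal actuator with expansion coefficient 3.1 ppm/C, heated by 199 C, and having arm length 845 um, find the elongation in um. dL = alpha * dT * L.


Step 1: Convert CTE: alpha = 3.1 ppm/C = 3.1e-6 /C
Step 2: dL = 3.1e-6 * 199 * 845
dL = 0.5213 um


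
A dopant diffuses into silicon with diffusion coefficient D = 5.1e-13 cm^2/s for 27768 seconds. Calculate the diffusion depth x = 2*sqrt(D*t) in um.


Step 1: Compute D*t = 5.1e-13 * 27768 = 1.416168e-08 cm^2
Step 2: sqrt(D*t) = 1.19e-04 cm
Step 3: x = 2 * 1.19e-04 cm = 2.38e-04 cm
Step 4: Convert to um (1 cm = 1e4 um): x = 2.38 um


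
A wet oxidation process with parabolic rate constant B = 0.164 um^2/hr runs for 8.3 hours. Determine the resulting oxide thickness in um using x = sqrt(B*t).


Step 1: Compute B*t = 0.164 * 8.3 = 1.3612
Step 2: x = sqrt(1.3612)
x = 1.167 um


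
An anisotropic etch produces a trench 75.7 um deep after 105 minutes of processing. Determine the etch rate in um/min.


Step 1: Etch rate = depth / time
Step 2: rate = 75.7 / 105
rate = 0.721 um/min


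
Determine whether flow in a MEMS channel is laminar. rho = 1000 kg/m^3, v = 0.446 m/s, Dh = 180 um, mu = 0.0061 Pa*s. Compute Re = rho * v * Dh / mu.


Step 1: Convert Dh to meters: Dh = 180e-6 m
Step 2: Re = rho * v * Dh / mu
Re = 1000 * 0.446 * 180e-6 / 0.0061
Re = 13.161
Since Re = 13.161 is below ~2300, the flow is laminar.


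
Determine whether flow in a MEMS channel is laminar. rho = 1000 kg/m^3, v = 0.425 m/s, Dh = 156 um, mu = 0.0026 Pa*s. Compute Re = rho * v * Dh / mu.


Step 1: Convert Dh to meters: Dh = 156e-6 m
Step 2: Re = rho * v * Dh / mu
Re = 1000 * 0.425 * 156e-6 / 0.0026
Re = 25.5
Since Re = 25.5 is below ~2300, the flow is laminar.


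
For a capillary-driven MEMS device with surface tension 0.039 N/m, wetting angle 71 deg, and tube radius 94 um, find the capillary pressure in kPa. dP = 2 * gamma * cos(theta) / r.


Step 1: cos(71 deg) = 0.3256
Step 2: Convert r to m: r = 94e-6 m
Step 3: dP = 2 * 0.039 * 0.3256 / 94e-6 = 270.2 Pa
Step 4: Convert Pa to kPa (divide by 1000).
dP = 0.27 kPa


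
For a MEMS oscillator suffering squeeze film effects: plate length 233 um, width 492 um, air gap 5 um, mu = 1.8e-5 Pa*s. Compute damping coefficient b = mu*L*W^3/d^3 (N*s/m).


Step 1: Convert to SI.
L = 233e-6 m, W = 492e-6 m, d = 5e-6 m
Step 2: W^3 = (492e-6)^3 = 1.19e-10 m^3
Step 3: d^3 = (5e-6)^3 = 1.25e-16 m^3
Step 4: b = 1.8e-5 * 233e-6 * 1.19e-10 / 1.25e-16
b = 4.00e-03 N*s/m


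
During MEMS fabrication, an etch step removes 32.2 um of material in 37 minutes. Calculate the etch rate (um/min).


Step 1: Etch rate = depth / time
Step 2: rate = 32.2 / 37
rate = 0.87 um/min


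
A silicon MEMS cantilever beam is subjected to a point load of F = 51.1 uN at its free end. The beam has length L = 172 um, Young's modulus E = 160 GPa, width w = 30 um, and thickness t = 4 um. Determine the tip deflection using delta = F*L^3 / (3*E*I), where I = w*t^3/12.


Step 1: Calculate the second moment of area.
I = w * t^3 / 12 = 30 * 4^3 / 12 = 160.0 um^4
Step 2: Convert E to consistent units (1 GPa = 1000 uN/um^2).
E = 160 GPa = 160000 uN/um^2
Step 3: Calculate tip deflection.
delta = F * L^3 / (3 * E * I)
delta = 51.1 * 172^3 / (3 * 160000 * 160.0)
delta = 3.3857 um


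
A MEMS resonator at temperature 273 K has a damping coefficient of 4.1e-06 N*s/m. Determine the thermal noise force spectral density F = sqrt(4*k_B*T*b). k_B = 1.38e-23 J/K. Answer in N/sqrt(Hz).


Step 1: Compute 4 * k_B * T * b
= 4 * 1.38e-23 * 273 * 4.1e-06
= 6.1785e-26 N^2/Hz
Step 2: F_noise = sqrt(6.1785e-26)
F_noise = 2.49e-13 N/sqrt(Hz)


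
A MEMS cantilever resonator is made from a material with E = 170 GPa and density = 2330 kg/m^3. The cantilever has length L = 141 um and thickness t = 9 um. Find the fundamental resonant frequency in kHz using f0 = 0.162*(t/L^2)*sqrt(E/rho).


Step 1: Convert units to SI.
t_SI = 9e-6 m, L_SI = 141e-6 m
Step 2: Calculate sqrt(E/rho).
sqrt(170e9 / 2330) = 8541.74 m/s
Step 3: Compute f0.
f0 = 0.162 * 9e-6 / (141e-6)^2 * 8541.74 = 626420.0 Hz = 626.42 kHz


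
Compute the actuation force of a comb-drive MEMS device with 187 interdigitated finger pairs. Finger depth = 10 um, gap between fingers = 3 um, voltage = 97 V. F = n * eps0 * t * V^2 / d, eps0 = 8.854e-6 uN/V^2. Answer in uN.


Step 1: Parameters: n=187, eps0=8.854e-6 uN/V^2, t=10 um, V=97 V, d=3 um
Step 2: V^2 = 9409
Step 3: F = 187 * 8.854e-6 * 10 * 9409 / 3
F = 51.928 uN


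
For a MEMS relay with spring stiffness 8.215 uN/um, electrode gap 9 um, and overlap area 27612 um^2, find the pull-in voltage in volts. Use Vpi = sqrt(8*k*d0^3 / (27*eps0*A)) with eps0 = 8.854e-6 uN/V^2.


Step 1: Compute numerator: 8 * k * d0^3 = 8 * 8.215 * 9^3 = 47909.88
Step 2: Compute denominator: 27 * eps0 * A = 27 * 8.854e-6 * 27612 = 6.600869
Step 3: Vpi = sqrt(47909.88 / 6.600869)
Vpi = 85.19 V


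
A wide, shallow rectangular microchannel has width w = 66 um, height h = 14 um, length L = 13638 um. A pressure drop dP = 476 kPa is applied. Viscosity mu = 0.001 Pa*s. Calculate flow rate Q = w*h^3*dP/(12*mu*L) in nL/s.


Step 1: Convert all dimensions to SI (meters).
w = 66e-6 m, h = 14e-6 m, L = 13638e-6 m, dP = 476e3 Pa
Step 2: Q = w * h^3 * dP / (12 * mu * L)
Q = 66e-6 * (14e-6)^3 * 476e3 / (12 * 0.001 * 13638e-6) = 5.267482e-10 m^3/s
Step 3: Convert Q from m^3/s to nL/s (1 m^3 = 1e12 nL, so multiply by 1e12).
Q = 526.748 nL/s


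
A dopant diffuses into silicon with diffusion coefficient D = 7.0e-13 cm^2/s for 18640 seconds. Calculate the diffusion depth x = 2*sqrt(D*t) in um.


Step 1: Compute D*t = 7.0e-13 * 18640 = 1.3048e-08 cm^2
Step 2: sqrt(D*t) = 1.14228e-04 cm
Step 3: x = 2 * 1.14228e-04 cm = 2.28456e-04 cm
Step 4: Convert to um (1 cm = 1e4 um): x = 2.285 um


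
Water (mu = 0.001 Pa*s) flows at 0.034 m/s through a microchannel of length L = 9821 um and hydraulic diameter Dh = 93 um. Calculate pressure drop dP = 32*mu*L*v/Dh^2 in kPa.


Step 1: Convert to SI: L = 9821e-6 m, Dh = 93e-6 m
Step 2: dP = 32 * 0.001 * 9821e-6 * 0.034 / (93e-6)^2
Step 3: dP = 1235.43 Pa
Step 4: Convert to kPa: dP = 1.24 kPa


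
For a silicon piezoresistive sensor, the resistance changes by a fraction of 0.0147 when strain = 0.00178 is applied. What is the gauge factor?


Step 1: Identify values.
dR/R = 0.0147, strain = 0.00178
Step 2: GF = (dR/R) / strain = 0.0147 / 0.00178
GF = 8.3


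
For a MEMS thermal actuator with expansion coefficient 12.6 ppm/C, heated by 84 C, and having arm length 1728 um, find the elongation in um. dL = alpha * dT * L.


Step 1: Convert CTE: alpha = 12.6 ppm/C = 12.6e-6 /C
Step 2: dL = 12.6e-6 * 84 * 1728
dL = 1.8289 um


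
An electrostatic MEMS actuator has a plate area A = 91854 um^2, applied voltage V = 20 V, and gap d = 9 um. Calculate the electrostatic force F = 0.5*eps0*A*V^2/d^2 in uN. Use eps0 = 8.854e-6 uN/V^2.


Step 1: Identify parameters.
eps0 = 8.854e-6 uN/V^2, A = 91854 um^2, V = 20 V, d = 9 um
Step 2: Compute V^2 = 20^2 = 400
Step 3: Compute d^2 = 9^2 = 81
Step 4: F = 0.5 * 8.854e-6 * 91854 * 400 / 81
F = 2.008 uN


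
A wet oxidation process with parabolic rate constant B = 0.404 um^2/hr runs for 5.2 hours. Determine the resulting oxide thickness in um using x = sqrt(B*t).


Step 1: Compute B*t = 0.404 * 5.2 = 2.1008
Step 2: x = sqrt(2.1008)
x = 1.449 um


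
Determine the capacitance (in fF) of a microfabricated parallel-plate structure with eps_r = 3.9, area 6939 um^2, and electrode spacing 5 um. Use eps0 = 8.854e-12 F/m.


Step 1: Convert area to m^2: A = 6939e-12 m^2
Step 2: Convert gap to m: d = 5e-6 m
Step 3: C = eps0 * eps_r * A / d
C = 8.854e-12 * 3.9 * 6939e-12 / 5e-6
Step 4: Convert to fF (multiply by 1e15).
C = 47.92 fF


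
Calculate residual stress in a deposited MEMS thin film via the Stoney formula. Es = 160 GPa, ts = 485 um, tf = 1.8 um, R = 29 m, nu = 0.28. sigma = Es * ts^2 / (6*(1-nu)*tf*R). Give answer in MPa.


Step 1: Compute numerator: Es * ts^2 = 160 * 485^2 = 37636000 (GPa*um^2)
Step 2: Compute denominator (R in um): 6*(1-nu)*tf*R = 6*0.72*1.8*29e6 = 225504000.0 (um^2)
Step 3: sigma (GPa) = 37636000 / 225504000.0 = 1.66897e-01 GPa
Step 4: Convert to MPa (x1000): sigma = 166.9 MPa


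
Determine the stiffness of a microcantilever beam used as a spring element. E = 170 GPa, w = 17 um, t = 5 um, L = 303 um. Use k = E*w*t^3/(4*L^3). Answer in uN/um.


Step 1: Convert E to consistent units (1 GPa = 1000 uN/um^2).
E = 170 GPa = 170000 uN/um^2
Step 2: Compute t^3 = 5^3 = 125
Step 3: Compute L^3 = 303^3 = 27818127
Step 4: k = 170000 * 17 * 125 / (4 * 27818127)
k = 3.2465 uN/um


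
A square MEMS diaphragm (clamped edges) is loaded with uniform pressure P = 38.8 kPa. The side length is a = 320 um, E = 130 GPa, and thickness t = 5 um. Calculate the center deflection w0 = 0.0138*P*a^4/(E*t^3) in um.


Step 1: Convert pressure to compatible units (E is in GPa, so P in GPa).
P = 38.8 kPa = 38.8e-6 GPa
Step 2: Compute numerator: 0.0138 * P * a^4.
a^4 = 320^4 = 10485760000
numerator = 0.0138 * 38.8e-6 * 10485760000 = 5.6145e+03
Step 3: Compute denominator: E * t^3 = 130 * 5^3 = 16250
Step 4: w0 = numerator / denominator = 5.6145e+03 / 16250 = 0.3455 um


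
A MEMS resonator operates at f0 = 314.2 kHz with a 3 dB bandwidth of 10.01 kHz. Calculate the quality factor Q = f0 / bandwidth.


Step 1: Q = f0 / bandwidth
Step 2: Q = 314.2 / 10.01
Q = 31.4


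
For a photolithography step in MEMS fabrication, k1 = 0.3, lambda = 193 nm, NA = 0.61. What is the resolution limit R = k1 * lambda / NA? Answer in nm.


Step 1: Identify values: k1 = 0.3, lambda = 193 nm, NA = 0.61
Step 2: R = k1 * lambda / NA
R = 0.3 * 193 / 0.61
R = 94.9 nm


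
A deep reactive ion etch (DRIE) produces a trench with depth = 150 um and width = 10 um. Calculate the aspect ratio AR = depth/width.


Step 1: AR = depth / width
Step 2: AR = 150 / 10
AR = 15.0


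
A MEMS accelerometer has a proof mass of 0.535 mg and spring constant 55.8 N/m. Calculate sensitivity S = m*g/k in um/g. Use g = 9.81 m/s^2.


Step 1: Convert mass: m = 0.535 mg = 5.35e-07 kg
Step 2: S = m * g / k = 5.35e-07 * 9.81 / 55.8
Step 3: S = 9.41e-08 m/g
Step 4: Convert to um/g: S = 0.094 um/g


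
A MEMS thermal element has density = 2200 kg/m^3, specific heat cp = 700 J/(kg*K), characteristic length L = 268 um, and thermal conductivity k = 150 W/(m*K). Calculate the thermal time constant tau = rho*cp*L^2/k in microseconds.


Step 1: Convert L to m: L = 268e-6 m
Step 2: L^2 = (268e-6)^2 = 7.1824e-08 m^2
Step 3: tau = 2200 * 700 * 7.1824e-08 / 150 = 7.3739307e-04 s
Step 4: Convert to microseconds (multiply by 1e6).
tau = 737.393 us


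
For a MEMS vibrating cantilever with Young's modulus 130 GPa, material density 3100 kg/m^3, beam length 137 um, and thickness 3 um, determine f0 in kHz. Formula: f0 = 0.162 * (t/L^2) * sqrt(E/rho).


Step 1: Convert units to SI.
t_SI = 3e-6 m, L_SI = 137e-6 m
Step 2: Calculate sqrt(E/rho).
sqrt(130e9 / 3100) = 6475.76 m/s
Step 3: Compute f0.
f0 = 0.162 * 3e-6 / (137e-6)^2 * 6475.76 = 167681.8 Hz = 167.68 kHz


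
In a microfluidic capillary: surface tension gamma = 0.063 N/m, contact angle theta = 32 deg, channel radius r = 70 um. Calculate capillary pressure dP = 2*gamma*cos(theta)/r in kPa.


Step 1: cos(32 deg) = 0.848
Step 2: Convert r to m: r = 70e-6 m
Step 3: dP = 2 * 0.063 * 0.848 / 70e-6 = 1526.4 Pa
Step 4: Convert Pa to kPa (divide by 1000).
dP = 1.53 kPa


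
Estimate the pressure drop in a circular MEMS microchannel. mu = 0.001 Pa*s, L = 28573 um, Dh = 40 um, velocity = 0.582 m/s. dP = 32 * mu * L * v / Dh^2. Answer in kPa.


Step 1: Convert to SI: L = 28573e-6 m, Dh = 40e-6 m
Step 2: dP = 32 * 0.001 * 28573e-6 * 0.582 / (40e-6)^2
Step 3: dP = 332589.72 Pa
Step 4: Convert to kPa: dP = 332.59 kPa


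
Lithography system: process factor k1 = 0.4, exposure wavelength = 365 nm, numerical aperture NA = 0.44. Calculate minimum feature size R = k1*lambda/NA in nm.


Step 1: Identify values: k1 = 0.4, lambda = 365 nm, NA = 0.44
Step 2: R = k1 * lambda / NA
R = 0.4 * 365 / 0.44
R = 331.8 nm


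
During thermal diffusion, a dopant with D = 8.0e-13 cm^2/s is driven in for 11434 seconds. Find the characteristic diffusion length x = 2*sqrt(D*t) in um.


Step 1: Compute D*t = 8.0e-13 * 11434 = 9.1472e-09 cm^2
Step 2: sqrt(D*t) = 9.5641e-05 cm
Step 3: x = 2 * 9.5641e-05 cm = 1.91282e-04 cm
Step 4: Convert to um (1 cm = 1e4 um): x = 1.913 um


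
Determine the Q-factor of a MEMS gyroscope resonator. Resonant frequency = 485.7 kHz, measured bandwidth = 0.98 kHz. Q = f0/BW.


Step 1: Q = f0 / bandwidth
Step 2: Q = 485.7 / 0.98
Q = 495.6


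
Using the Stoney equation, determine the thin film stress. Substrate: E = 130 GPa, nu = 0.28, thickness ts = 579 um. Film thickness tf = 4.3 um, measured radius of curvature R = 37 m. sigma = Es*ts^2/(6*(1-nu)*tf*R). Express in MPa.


Step 1: Compute numerator: Es * ts^2 = 130 * 579^2 = 43581330 (GPa*um^2)
Step 2: Compute denominator (R in um): 6*(1-nu)*tf*R = 6*0.72*4.3*37e6 = 687312000.0 (um^2)
Step 3: sigma (GPa) = 43581330 / 687312000.0 = 6.3408e-02 GPa
Step 4: Convert to MPa (x1000): sigma = 63.4 MPa


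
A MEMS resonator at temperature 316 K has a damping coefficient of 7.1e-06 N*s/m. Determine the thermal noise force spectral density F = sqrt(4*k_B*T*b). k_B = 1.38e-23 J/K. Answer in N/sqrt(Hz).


Step 1: Compute 4 * k_B * T * b
= 4 * 1.38e-23 * 316 * 7.1e-06
= 1.2385e-25 N^2/Hz
Step 2: F_noise = sqrt(1.2385e-25)
F_noise = 3.52e-13 N/sqrt(Hz)


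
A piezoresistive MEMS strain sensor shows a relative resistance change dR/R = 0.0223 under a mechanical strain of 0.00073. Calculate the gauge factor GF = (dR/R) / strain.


Step 1: Identify values.
dR/R = 0.0223, strain = 0.00073
Step 2: GF = (dR/R) / strain = 0.0223 / 0.00073
GF = 30.5


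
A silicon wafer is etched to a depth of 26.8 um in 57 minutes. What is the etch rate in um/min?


Step 1: Etch rate = depth / time
Step 2: rate = 26.8 / 57
rate = 0.47 um/min


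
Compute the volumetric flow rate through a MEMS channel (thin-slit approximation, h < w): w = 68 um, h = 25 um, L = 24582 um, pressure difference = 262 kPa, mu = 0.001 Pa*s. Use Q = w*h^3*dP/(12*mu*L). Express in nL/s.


Step 1: Convert all dimensions to SI (meters).
w = 68e-6 m, h = 25e-6 m, L = 24582e-6 m, dP = 262e3 Pa
Step 2: Q = w * h^3 * dP / (12 * mu * L)
Q = 68e-6 * (25e-6)^3 * 262e3 / (12 * 0.001 * 24582e-6) = 9.4369525e-10 m^3/s
Step 3: Convert Q from m^3/s to nL/s (1 m^3 = 1e12 nL, so multiply by 1e12).
Q = 943.695 nL/s


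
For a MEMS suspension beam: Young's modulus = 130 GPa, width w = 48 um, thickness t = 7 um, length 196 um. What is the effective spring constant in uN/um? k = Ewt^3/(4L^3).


Step 1: Convert E to consistent units (1 GPa = 1000 uN/um^2).
E = 130 GPa = 130000 uN/um^2
Step 2: Compute t^3 = 7^3 = 343
Step 3: Compute L^3 = 196^3 = 7529536
Step 4: k = 130000 * 48 * 343 / (4 * 7529536)
k = 71.0641 uN/um


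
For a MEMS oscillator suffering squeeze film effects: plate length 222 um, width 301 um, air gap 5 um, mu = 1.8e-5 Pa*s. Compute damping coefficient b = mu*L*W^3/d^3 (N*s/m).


Step 1: Convert to SI.
L = 222e-6 m, W = 301e-6 m, d = 5e-6 m
Step 2: W^3 = (301e-6)^3 = 2.73e-11 m^3
Step 3: d^3 = (5e-6)^3 = 1.25e-16 m^3
Step 4: b = 1.8e-5 * 222e-6 * 2.73e-11 / 1.25e-16
b = 8.72e-04 N*s/m


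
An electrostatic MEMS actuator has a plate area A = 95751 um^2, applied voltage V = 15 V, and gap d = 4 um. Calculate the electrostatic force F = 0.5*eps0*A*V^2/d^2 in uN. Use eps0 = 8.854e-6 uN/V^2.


Step 1: Identify parameters.
eps0 = 8.854e-6 uN/V^2, A = 95751 um^2, V = 15 V, d = 4 um
Step 2: Compute V^2 = 15^2 = 225
Step 3: Compute d^2 = 4^2 = 16
Step 4: F = 0.5 * 8.854e-6 * 95751 * 225 / 16
F = 5.961 uN


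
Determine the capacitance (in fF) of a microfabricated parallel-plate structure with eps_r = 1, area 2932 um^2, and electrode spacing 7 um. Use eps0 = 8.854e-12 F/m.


Step 1: Convert area to m^2: A = 2932e-12 m^2
Step 2: Convert gap to m: d = 7e-6 m
Step 3: C = eps0 * eps_r * A / d
C = 8.854e-12 * 1 * 2932e-12 / 7e-6
Step 4: Convert to fF (multiply by 1e15).
C = 3.71 fF


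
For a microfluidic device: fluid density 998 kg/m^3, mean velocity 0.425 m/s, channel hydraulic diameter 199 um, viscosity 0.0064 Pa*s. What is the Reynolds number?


Step 1: Convert Dh to meters: Dh = 199e-6 m
Step 2: Re = rho * v * Dh / mu
Re = 998 * 0.425 * 199e-6 / 0.0064
Re = 13.188


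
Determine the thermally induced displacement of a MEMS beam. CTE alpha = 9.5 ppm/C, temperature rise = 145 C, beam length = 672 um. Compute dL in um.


Step 1: Convert CTE: alpha = 9.5 ppm/C = 9.5e-6 /C
Step 2: dL = 9.5e-6 * 145 * 672
dL = 0.9257 um


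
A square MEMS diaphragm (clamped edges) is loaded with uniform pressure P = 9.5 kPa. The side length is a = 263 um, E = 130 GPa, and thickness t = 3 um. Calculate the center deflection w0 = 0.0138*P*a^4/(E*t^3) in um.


Step 1: Convert pressure to compatible units (E is in GPa, so P in GPa).
P = 9.5 kPa = 9.5e-6 GPa
Step 2: Compute numerator: 0.0138 * P * a^4.
a^4 = 263^4 = 4784350561
numerator = 0.0138 * 9.5e-6 * 4784350561 = 6.27228e+02
Step 3: Compute denominator: E * t^3 = 130 * 3^3 = 3510
Step 4: w0 = numerator / denominator = 6.27228e+02 / 3510 = 0.1787 um
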